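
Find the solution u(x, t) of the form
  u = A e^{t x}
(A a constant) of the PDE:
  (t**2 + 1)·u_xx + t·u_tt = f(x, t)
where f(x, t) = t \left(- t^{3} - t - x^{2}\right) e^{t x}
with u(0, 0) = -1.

Substitute the ansatz u = A e^{t x} into the left-hand side.
Derivatives of the ansatz:
  u_xx = A t^{2} e^{t x}
  u_tt = A x^{2} e^{t x}
Term by term:
  (t**2 + 1)·u_xx = A t^{4} e^{t x} + A t^{2} e^{t x}
  t·u_tt = A t x^{2} e^{t x}
So the left-hand side equals
  A t^{4} e^{t x} + A t^{2} e^{t x} + A t x^{2} e^{t x}
This must equal f(x, t) identically; expanded, f = - t^{4} e^{t x} - t^{2} e^{t x} - t x^{2} e^{t x}.
Matching coefficients of the independent functions:
  [t^{2} e^{t x}, t^{4} e^{t x}, t x^{2} e^{t x}]:  A = -1
Solving: A = -1.
Check against the point condition:
  u(0, 0) = -1  ⟹  A = -1  ✓
Hence u(x, t) = - e^{t x}.

Answer: u(x, t) = - e^{t x}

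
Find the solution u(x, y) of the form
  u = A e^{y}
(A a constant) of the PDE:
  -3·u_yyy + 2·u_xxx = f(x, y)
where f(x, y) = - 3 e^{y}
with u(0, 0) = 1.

Substitute the ansatz u = A e^{y} into the left-hand side.
Derivatives of the ansatz:
  u_yyy = A e^{y}
  u_xxx = 0
Term by term:
  -3·u_yyy = - 3 A e^{y}
  2·u_xxx = 0
So the left-hand side equals
  - 3 A e^{y}
This must equal f(x, y) = - 3 e^{y} identically.
Matching coefficients of the independent functions:
  [e^{y}]:  - 3 A = -3
Solving: A = 1.
Check against the point condition:
  u(0, 0) = 1  ⟹  A = 1  ✓
Hence u(x, y) = e^{y}.

Answer: u(x, y) = e^{y}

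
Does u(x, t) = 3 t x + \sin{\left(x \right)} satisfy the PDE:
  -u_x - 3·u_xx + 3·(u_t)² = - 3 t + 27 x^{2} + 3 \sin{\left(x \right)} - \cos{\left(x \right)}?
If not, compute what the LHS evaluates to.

Answer: Yes

Derivation:
Evaluate each term of the left-hand side for u = 3 t x + \sin{\left(x \right)}.
Derivatives:
  u_x = 3 t + \cos{\left(x \right)}
  u_xx = - \sin{\left(x \right)}
  u_t = 3 x
Terms:
  -u_x = - 3 t - \cos{\left(x \right)}
  -3·u_xx = 3 \sin{\left(x \right)}
  3·(u_t)² = 27 x^{2}
Sum: LHS = - 3 t + 27 x^{2} + 3 \sin{\left(x \right)} - \cos{\left(x \right)}
This is exactly the given right-hand side, so u is a solution.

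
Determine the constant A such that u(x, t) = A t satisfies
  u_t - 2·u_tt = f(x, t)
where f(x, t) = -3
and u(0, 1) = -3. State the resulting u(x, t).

Substitute the ansatz u = A t into the left-hand side.
Derivatives of the ansatz:
  u_t = A
  u_tt = 0
Term by term:
  u_t = A
  -2·u_tt = 0
So the left-hand side equals
  A
This must equal f(x, t) = -3 identically.
Matching coefficients of the independent functions:
  [constant term]:  A = -3
Solving: A = -3.
Check against the point condition:
  u(0, 1) = -3  ⟹  A = -3  ✓
Hence u(x, t) = - 3 t.

Answer: u(x, t) = - 3 t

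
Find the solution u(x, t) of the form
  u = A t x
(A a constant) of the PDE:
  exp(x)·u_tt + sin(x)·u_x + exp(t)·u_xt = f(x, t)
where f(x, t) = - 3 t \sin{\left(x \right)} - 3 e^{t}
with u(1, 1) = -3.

Answer: u(x, t) = - 3 t x

Derivation:
Substitute the ansatz u = A t x into the left-hand side.
Derivatives of the ansatz:
  u_tt = 0
  u_x = A t
  u_xt = A
Term by term:
  exp(x)·u_tt = 0
  sin(x)·u_x = A t \sin{\left(x \right)}
  exp(t)·u_xt = A e^{t}
So the left-hand side equals
  A t \sin{\left(x \right)} + A e^{t}
This must equal f(x, t) = - 3 t \sin{\left(x \right)} - 3 e^{t} identically.
Matching coefficients of the independent functions:
  [t \sin{\left(x \right)}, e^{t}]:  A = -3
Solving: A = -3.
Check against the point condition:
  u(1, 1) = -3  ⟹  A = -3  ✓
Hence u(x, t) = - 3 t x.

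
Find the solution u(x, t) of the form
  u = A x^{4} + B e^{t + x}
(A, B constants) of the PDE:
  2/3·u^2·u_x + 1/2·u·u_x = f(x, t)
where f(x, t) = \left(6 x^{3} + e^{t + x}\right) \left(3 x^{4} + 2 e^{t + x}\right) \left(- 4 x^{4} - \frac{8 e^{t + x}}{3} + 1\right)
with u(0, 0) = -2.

Substitute the ansatz u = A x^{4} + B e^{t + x} into the left-hand side.
Derivatives of the ansatz:
  u_x = 4 A x^{3} + B e^{t} e^{x}
Term by term:
  2/3·u^2·u_x = \frac{8 A^{3} x^{11}}{3} + \frac{2 A^{2} B x^{8} e^{t} e^{x}}{3} + \frac{16 A^{2} B x^{7} e^{t} e^{x}}{3} + \frac{4 A B^{2} x^{4} e^{2 t} e^{2 x}}{3} + \frac{8 A B^{2} x^{3} e^{2 t} e^{2 x}}{3} + \frac{2 B^{3} e^{3 t} e^{3 x}}{3}
  1/2·u·u_x = 2 A^{2} x^{7} + \frac{A B x^{4} e^{t} e^{x}}{2} + 2 A B x^{3} e^{t} e^{x} + \frac{B^{2} e^{2 t} e^{2 x}}{2}
So the left-hand side equals
  \frac{8 A^{3} x^{11}}{3} + \frac{2 A^{2} B x^{8} e^{t} e^{x}}{3} + \frac{16 A^{2} B x^{7} e^{t} e^{x}}{3} + 2 A^{2} x^{7} + \frac{4 A B^{2} x^{4} e^{2 t} e^{2 x}}{3} + \frac{8 A B^{2} x^{3} e^{2 t} e^{2 x}}{3} + \frac{A B x^{4} e^{t} e^{x}}{2} + 2 A B x^{3} e^{t} e^{x} + \frac{2 B^{3} e^{3 t} e^{3 x}}{3} + \frac{B^{2} e^{2 t} e^{2 x}}{2}
This must equal f(x, t) identically; expanded, f = - 72 x^{11} - 12 x^{8} e^{t} e^{x} - 96 x^{7} e^{t} e^{x} + 18 x^{7} - 16 x^{4} e^{2 t} e^{2 x} + 3 x^{4} e^{t} e^{x} - 32 x^{3} e^{2 t} e^{2 x} + 12 x^{3} e^{t} e^{x} - \frac{16 e^{3 t} e^{3 x}}{3} + 2 e^{2 t} e^{2 x}.
Matching coefficients of the independent functions:
  [x^{7}]:  2 A^{2} = 18
  [x^{11}]:  \frac{8 A^{3}}{3} = -72
  [e^{2 t} e^{2 x}]:  \frac{B^{2}}{2} = 2
  [e^{3 t} e^{3 x}]:  \frac{2 B^{3}}{3} = - \frac{16}{3}
  [x^{3} e^{t} e^{x}]:  2 A B = 12
  [x^{3} e^{2 t} e^{2 x}]:  \frac{8 A B^{2}}{3} = -32
  [x^{4} e^{t} e^{x}]:  \frac{A B}{2} = 3
  [x^{4} e^{2 t} e^{2 x}]:  \frac{4 A B^{2}}{3} = -16
  [x^{7} e^{t} e^{x}]:  \frac{16 A^{2} B}{3} = -96
  [x^{8} e^{t} e^{x}]:  \frac{2 A^{2} B}{3} = -12
Solving: A = -3, B = -2.
Check against the point condition:
  u(0, 0) = -2  ⟹  B = -2  ✓
Hence u(x, t) = - 3 x^{4} - 2 e^{t + x}.

Answer: u(x, t) = - 3 x^{4} - 2 e^{t + x}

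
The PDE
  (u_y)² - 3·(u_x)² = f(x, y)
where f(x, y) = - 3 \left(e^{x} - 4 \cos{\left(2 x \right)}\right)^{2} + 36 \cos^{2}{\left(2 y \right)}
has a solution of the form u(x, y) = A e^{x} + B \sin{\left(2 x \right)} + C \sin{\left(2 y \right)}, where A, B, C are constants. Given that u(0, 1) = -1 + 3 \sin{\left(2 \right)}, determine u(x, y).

Substitute the ansatz u = A e^{x} + B \sin{\left(2 x \right)} + C \sin{\left(2 y \right)} into the left-hand side.
Derivatives of the ansatz:
  u_y = 2 C \cos{\left(2 y \right)}
  u_x = A e^{x} + 2 B \cos{\left(2 x \right)}
Term by term:
  (u_y)² = 4 C^{2} \cos^{2}{\left(2 y \right)}
  -3·(u_x)² = - 3 A^{2} e^{2 x} - 12 A B e^{x} \cos{\left(2 x \right)} - 12 B^{2} \cos^{2}{\left(2 x \right)}
So the left-hand side equals
  - 3 A^{2} e^{2 x} - 12 A B e^{x} \cos{\left(2 x \right)} - 12 B^{2} \cos^{2}{\left(2 x \right)} + 4 C^{2} \cos^{2}{\left(2 y \right)}
This must equal f(x, y) identically; expanded, f = - 3 e^{2 x} + 24 e^{x} \cos{\left(2 x \right)} - 48 \cos^{2}{\left(2 x \right)} + 36 \cos^{2}{\left(2 y \right)}.
Matching coefficients of the independent functions:
  [e^{x} \cos{\left(2 x \right)}]:  - 12 A B = 24
  [e^{2 x}]:  - 3 A^{2} = -3
  [\cos^{2}{\left(2 x \right)}]:  - 12 B^{2} = -48
  [\cos^{2}{\left(2 y \right)}]:  4 C^{2} = 36
These equations allow (A, B, C) = (-1, 2, -3) or (-1, 2, 3) or (1, -2, -3) or (1, -2, 3).
Impose the point condition(s):
  u(0, 1) = -1 + 3 \sin{\left(2 \right)}  ⟹  A + C \sin{\left(2 \right)} = -1 + 3 \sin{\left(2 \right)}
Only A = -1, B = 2, C = 3 satisfies everything.
Hence u(x, y) = - e^{x} + 2 \sin{\left(2 x \right)} + 3 \sin{\left(2 y \right)}.

Answer: u(x, y) = - e^{x} + 2 \sin{\left(2 x \right)} + 3 \sin{\left(2 y \right)}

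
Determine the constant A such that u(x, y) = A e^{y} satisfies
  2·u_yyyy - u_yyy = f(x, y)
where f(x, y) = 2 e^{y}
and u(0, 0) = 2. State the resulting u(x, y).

Substitute the ansatz u = A e^{y} into the left-hand side.
Derivatives of the ansatz:
  u_yyyy = A e^{y}
  u_yyy = A e^{y}
Term by term:
  2·u_yyyy = 2 A e^{y}
  -u_yyy = - A e^{y}
So the left-hand side equals
  A e^{y}
This must equal f(x, y) = 2 e^{y} identically.
Matching coefficients of the independent functions:
  [e^{y}]:  A = 2
Solving: A = 2.
Check against the point condition:
  u(0, 0) = 2  ⟹  A = 2  ✓
Hence u(x, y) = 2 e^{y}.

Answer: u(x, y) = 2 e^{y}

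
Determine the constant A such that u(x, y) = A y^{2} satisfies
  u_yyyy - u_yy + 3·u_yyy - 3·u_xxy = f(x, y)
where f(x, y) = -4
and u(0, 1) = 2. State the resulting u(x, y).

Substitute the ansatz u = A y^{2} into the left-hand side.
Derivatives of the ansatz:
  u_yyyy = 0
  u_yy = 2 A
  u_yyy = 0
  u_xxy = 0
Term by term:
  u_yyyy = 0
  -u_yy = - 2 A
  3·u_yyy = 0
  -3·u_xxy = 0
So the left-hand side equals
  - 2 A
This must equal f(x, y) = -4 identically.
Matching coefficients of the independent functions:
  [constant term]:  - 2 A = -4
Solving: A = 2.
Check against the point condition:
  u(0, 1) = 2  ⟹  A = 2  ✓
Hence u(x, y) = 2 y^{2}.

Answer: u(x, y) = 2 y^{2}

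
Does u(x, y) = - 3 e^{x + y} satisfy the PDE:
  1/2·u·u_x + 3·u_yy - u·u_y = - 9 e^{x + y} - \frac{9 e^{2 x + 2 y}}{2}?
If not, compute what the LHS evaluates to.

Evaluate each term of the left-hand side for u = - 3 e^{x + y}.
Derivatives:
  u_x = - 3 e^{x} e^{y}
  u_yy = - 3 e^{x} e^{y}
  u_y = - 3 e^{x} e^{y}
Terms:
  1/2·u·u_x = \frac{9 e^{2 x + 2 y}}{2}
  3·u_yy = - 9 e^{x + y}
  -u·u_y = - 9 e^{2 x + 2 y}
Sum: LHS = - 9 e^{x + y} - \frac{9 e^{2 x + 2 y}}{2}
This is exactly the given right-hand side, so u is a solution.

Answer: Yes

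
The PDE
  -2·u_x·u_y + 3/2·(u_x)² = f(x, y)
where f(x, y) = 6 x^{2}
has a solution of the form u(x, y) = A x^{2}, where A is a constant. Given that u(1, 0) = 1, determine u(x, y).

Substitute the ansatz u = A x^{2} into the left-hand side.
Derivatives of the ansatz:
  u_x = 2 A x
  u_y = 0
Term by term:
  -2·u_x·u_y = 0
  3/2·(u_x)² = 6 A^{2} x^{2}
So the left-hand side equals
  6 A^{2} x^{2}
This must equal f(x, y) = 6 x^{2} identically.
Matching coefficients of the independent functions:
  [x^{2}]:  6 A^{2} = 6
These equations allow (A) = (-1) or (1).
Impose the point condition(s):
  u(1, 0) = 1  ⟹  A = 1
Only A = 1 satisfies everything.
Hence u(x, y) = x^{2}.

Answer: u(x, y) = x^{2}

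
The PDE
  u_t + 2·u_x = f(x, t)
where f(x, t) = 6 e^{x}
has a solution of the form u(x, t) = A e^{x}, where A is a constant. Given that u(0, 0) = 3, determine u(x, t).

Substitute the ansatz u = A e^{x} into the left-hand side.
Derivatives of the ansatz:
  u_t = 0
  u_x = A e^{x}
Term by term:
  u_t = 0
  2·u_x = 2 A e^{x}
So the left-hand side equals
  2 A e^{x}
This must equal f(x, t) = 6 e^{x} identically.
Matching coefficients of the independent functions:
  [e^{x}]:  2 A = 6
Solving: A = 3.
Check against the point condition:
  u(0, 0) = 3  ⟹  A = 3  ✓
Hence u(x, t) = 3 e^{x}.

Answer: u(x, t) = 3 e^{x}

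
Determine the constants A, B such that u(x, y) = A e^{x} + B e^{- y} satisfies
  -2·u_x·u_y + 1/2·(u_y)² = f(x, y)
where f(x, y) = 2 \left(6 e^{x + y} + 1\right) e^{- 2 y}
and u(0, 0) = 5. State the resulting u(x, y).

Substitute the ansatz u = A e^{x} + B e^{- y} into the left-hand side.
Derivatives of the ansatz:
  u_x = A e^{x}
  u_y = - B e^{- y}
Term by term:
  -2·u_x·u_y = 2 A B e^{x} e^{- y}
  1/2·(u_y)² = \frac{B^{2} e^{- 2 y}}{2}
So the left-hand side equals
  2 A B e^{x} e^{- y} + \frac{B^{2} e^{- 2 y}}{2}
This must equal f(x, y) identically; expanded, f = 12 e^{x} e^{- y} + 2 e^{- 2 y}.
Matching coefficients of the independent functions:
  [e^{x} e^{- y}]:  2 A B = 12
  [e^{- 2 y}]:  \frac{B^{2}}{2} = 2
These equations allow (A, B) = (-3, -2) or (3, 2).
Impose the point condition(s):
  u(0, 0) = 5  ⟹  A + B = 5
Only A = 3, B = 2 satisfies everything.
Hence u(x, y) = 3 e^{x} + 2 e^{- y}.

Answer: u(x, y) = 3 e^{x} + 2 e^{- y}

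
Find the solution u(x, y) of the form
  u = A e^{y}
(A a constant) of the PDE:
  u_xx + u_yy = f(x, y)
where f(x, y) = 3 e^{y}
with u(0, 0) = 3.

Substitute the ansatz u = A e^{y} into the left-hand side.
Derivatives of the ansatz:
  u_xx = 0
  u_yy = A e^{y}
Term by term:
  u_xx = 0
  u_yy = A e^{y}
So the left-hand side equals
  A e^{y}
This must equal f(x, y) = 3 e^{y} identically.
Matching coefficients of the independent functions:
  [e^{y}]:  A = 3
Solving: A = 3.
Check against the point condition:
  u(0, 0) = 3  ⟹  A = 3  ✓
Hence u(x, y) = 3 e^{y}.

Answer: u(x, y) = 3 e^{y}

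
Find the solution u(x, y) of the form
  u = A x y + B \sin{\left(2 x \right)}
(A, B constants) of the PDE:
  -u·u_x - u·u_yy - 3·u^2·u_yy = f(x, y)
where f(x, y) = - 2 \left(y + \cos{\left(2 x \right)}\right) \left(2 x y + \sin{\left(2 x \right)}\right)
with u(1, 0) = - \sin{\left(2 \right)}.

Answer: u(x, y) = - 2 x y - \sin{\left(2 x \right)}

Derivation:
Substitute the ansatz u = A x y + B \sin{\left(2 x \right)} into the left-hand side.
Derivatives of the ansatz:
  u_x = A y + 2 B \cos{\left(2 x \right)}
  u_yy = 0
Term by term:
  -u·u_x = - A^{2} x y^{2} - 2 A B x y \cos{\left(2 x \right)} - A B y \sin{\left(2 x \right)} - 2 B^{2} \sin{\left(2 x \right)} \cos{\left(2 x \right)}
  -u·u_yy = 0
  -3·u^2·u_yy = 0
So the left-hand side equals
  - A^{2} x y^{2} - 2 A B x y \cos{\left(2 x \right)} - A B y \sin{\left(2 x \right)} - 2 B^{2} \sin{\left(2 x \right)} \cos{\left(2 x \right)}
This must equal f(x, y) identically; expanded, f = - 4 x y^{2} - 4 x y \cos{\left(2 x \right)} - 2 y \sin{\left(2 x \right)} - 2 \sin{\left(2 x \right)} \cos{\left(2 x \right)}.
Matching coefficients of the independent functions:
  [x y^{2}]:  - A^{2} = -4
  [y \sin{\left(2 x \right)}]:  - A B = -2
  [\sin{\left(2 x \right)} \cos{\left(2 x \right)}]:  - 2 B^{2} = -2
  [x y \cos{\left(2 x \right)}]:  - 2 A B = -4
These equations allow (A, B) = (-2, -1) or (2, 1).
Impose the point condition(s):
  u(1, 0) = - \sin{\left(2 \right)}  ⟹  B \sin{\left(2 \right)} = - \sin{\left(2 \right)}
Only A = -2, B = -1 satisfies everything.
Hence u(x, y) = - 2 x y - \sin{\left(2 x \right)}.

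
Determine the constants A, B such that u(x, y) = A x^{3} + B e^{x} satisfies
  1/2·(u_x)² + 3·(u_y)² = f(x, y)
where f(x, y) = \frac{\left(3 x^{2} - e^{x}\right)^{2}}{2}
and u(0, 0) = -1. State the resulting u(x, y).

Substitute the ansatz u = A x^{3} + B e^{x} into the left-hand side.
Derivatives of the ansatz:
  u_x = 3 A x^{2} + B e^{x}
  u_y = 0
Term by term:
  1/2·(u_x)² = \frac{9 A^{2} x^{4}}{2} + 3 A B x^{2} e^{x} + \frac{B^{2} e^{2 x}}{2}
  3·(u_y)² = 0
So the left-hand side equals
  \frac{9 A^{2} x^{4}}{2} + 3 A B x^{2} e^{x} + \frac{B^{2} e^{2 x}}{2}
This must equal f(x, y) identically; expanded, f = \frac{9 x^{4}}{2} - 3 x^{2} e^{x} + \frac{e^{2 x}}{2}.
Matching coefficients of the independent functions:
  [x^{4}]:  \frac{9 A^{2}}{2} = \frac{9}{2}
  [x^{2} e^{x}]:  3 A B = -3
  [e^{2 x}]:  \frac{B^{2}}{2} = \frac{1}{2}
These equations allow (A, B) = (-1, 1) or (1, -1).
Impose the point condition(s):
  u(0, 0) = -1  ⟹  B = -1
Only A = 1, B = -1 satisfies everything.
Hence u(x, y) = x^{3} - e^{x}.

Answer: u(x, y) = x^{3} - e^{x}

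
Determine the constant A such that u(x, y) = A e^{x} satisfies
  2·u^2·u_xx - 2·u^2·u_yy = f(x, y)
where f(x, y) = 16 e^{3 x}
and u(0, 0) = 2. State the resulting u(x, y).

Answer: u(x, y) = 2 e^{x}

Derivation:
Substitute the ansatz u = A e^{x} into the left-hand side.
Derivatives of the ansatz:
  u_xx = A e^{x}
  u_yy = 0
Term by term:
  2·u^2·u_xx = 2 A^{3} e^{3 x}
  -2·u^2·u_yy = 0
So the left-hand side equals
  2 A^{3} e^{3 x}
This must equal f(x, y) = 16 e^{3 x} identically.
Matching coefficients of the independent functions:
  [e^{3 x}]:  2 A^{3} = 16
Solving: A = 2.
Check against the point condition:
  u(0, 0) = 2  ⟹  A = 2  ✓
Hence u(x, y) = 2 e^{x}.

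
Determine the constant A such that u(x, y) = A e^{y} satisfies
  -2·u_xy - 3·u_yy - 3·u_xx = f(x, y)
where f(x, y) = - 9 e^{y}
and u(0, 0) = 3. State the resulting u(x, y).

Substitute the ansatz u = A e^{y} into the left-hand side.
Derivatives of the ansatz:
  u_xy = 0
  u_yy = A e^{y}
  u_xx = 0
Term by term:
  -2·u_xy = 0
  -3·u_yy = - 3 A e^{y}
  -3·u_xx = 0
So the left-hand side equals
  - 3 A e^{y}
This must equal f(x, y) = - 9 e^{y} identically.
Matching coefficients of the independent functions:
  [e^{y}]:  - 3 A = -9
Solving: A = 3.
Check against the point condition:
  u(0, 0) = 3  ⟹  A = 3  ✓
Hence u(x, y) = 3 e^{y}.

Answer: u(x, y) = 3 e^{y}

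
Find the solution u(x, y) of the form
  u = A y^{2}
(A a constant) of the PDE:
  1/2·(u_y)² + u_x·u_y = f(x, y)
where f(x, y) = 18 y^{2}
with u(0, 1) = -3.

Substitute the ansatz u = A y^{2} into the left-hand side.
Derivatives of the ansatz:
  u_y = 2 A y
  u_x = 0
Term by term:
  1/2·(u_y)² = 2 A^{2} y^{2}
  u_x·u_y = 0
So the left-hand side equals
  2 A^{2} y^{2}
This must equal f(x, y) = 18 y^{2} identically.
Matching coefficients of the independent functions:
  [y^{2}]:  2 A^{2} = 18
These equations allow (A) = (-3) or (3).
Impose the point condition(s):
  u(0, 1) = -3  ⟹  A = -3
Only A = -3 satisfies everything.
Hence u(x, y) = - 3 y^{2}.

Answer: u(x, y) = - 3 y^{2}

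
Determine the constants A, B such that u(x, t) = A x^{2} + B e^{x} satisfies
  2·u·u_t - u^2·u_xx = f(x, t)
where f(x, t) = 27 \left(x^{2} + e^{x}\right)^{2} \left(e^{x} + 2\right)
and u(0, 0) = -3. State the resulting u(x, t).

Substitute the ansatz u = A x^{2} + B e^{x} into the left-hand side.
Derivatives of the ansatz:
  u_t = 0
  u_xx = 2 A + B e^{x}
Term by term:
  2·u·u_t = 0
  -u^2·u_xx = - 2 A^{3} x^{4} - A^{2} B x^{4} e^{x} - 4 A^{2} B x^{2} e^{x} - 2 A B^{2} x^{2} e^{2 x} - 2 A B^{2} e^{2 x} - B^{3} e^{3 x}
So the left-hand side equals
  - 2 A^{3} x^{4} - A^{2} B x^{4} e^{x} - 4 A^{2} B x^{2} e^{x} - 2 A B^{2} x^{2} e^{2 x} - 2 A B^{2} e^{2 x} - B^{3} e^{3 x}
This must equal f(x, t) identically; expanded, f = 27 x^{4} e^{x} + 54 x^{4} + 54 x^{2} e^{2 x} + 108 x^{2} e^{x} + 27 e^{3 x} + 54 e^{2 x}.
Matching coefficients of the independent functions:
  [x^{4}]:  - 2 A^{3} = 54
  [x^{2} e^{x}]:  - 4 A^{2} B = 108
  [x^{2} e^{2 x}, e^{2 x}]:  - 2 A B^{2} = 54
  [x^{4} e^{x}]:  - A^{2} B = 27
  [e^{3 x}]:  - B^{3} = 27
Solving: A = -3, B = -3.
Check against the point condition:
  u(0, 0) = -3  ⟹  B = -3  ✓
Hence u(x, t) = - 3 x^{2} - 3 e^{x}.

Answer: u(x, t) = - 3 x^{2} - 3 e^{x}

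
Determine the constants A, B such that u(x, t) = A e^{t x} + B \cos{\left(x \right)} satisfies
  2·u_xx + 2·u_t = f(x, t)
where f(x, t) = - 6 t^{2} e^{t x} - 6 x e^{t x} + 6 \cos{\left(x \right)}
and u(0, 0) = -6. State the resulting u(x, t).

Answer: u(x, t) = - 3 e^{t x} - 3 \cos{\left(x \right)}

Derivation:
Substitute the ansatz u = A e^{t x} + B \cos{\left(x \right)} into the left-hand side.
Derivatives of the ansatz:
  u_xx = A t^{2} e^{t x} - B \cos{\left(x \right)}
  u_t = A x e^{t x}
Term by term:
  2·u_xx = 2 A t^{2} e^{t x} - 2 B \cos{\left(x \right)}
  2·u_t = 2 A x e^{t x}
So the left-hand side equals
  2 A t^{2} e^{t x} + 2 A x e^{t x} - 2 B \cos{\left(x \right)}
This must equal f(x, t) = - 6 t^{2} e^{t x} - 6 x e^{t x} + 6 \cos{\left(x \right)} identically.
Matching coefficients of the independent functions:
  [t^{2} e^{t x}, x e^{t x}]:  2 A = -6
  [\cos{\left(x \right)}]:  - 2 B = 6
Solving: A = -3, B = -3.
Check against the point condition:
  u(0, 0) = -6  ⟹  A + B = -6  ✓
Hence u(x, t) = - 3 e^{t x} - 3 \cos{\left(x \right)}.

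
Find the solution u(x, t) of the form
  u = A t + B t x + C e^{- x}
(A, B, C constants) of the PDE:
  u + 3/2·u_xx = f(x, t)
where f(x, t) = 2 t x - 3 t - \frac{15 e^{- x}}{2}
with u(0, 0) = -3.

Substitute the ansatz u = A t + B t x + C e^{- x} into the left-hand side.
Derivatives of the ansatz:
  u_xx = C e^{- x}
Term by term:
  u = A t + B t x + C e^{- x}
  3/2·u_xx = \frac{3 C e^{- x}}{2}
So the left-hand side equals
  A t + B t x + \frac{5 C e^{- x}}{2}
This must equal f(x, t) = 2 t x - 3 t - \frac{15 e^{- x}}{2} identically.
Matching coefficients of the independent functions:
  [t]:  A = -3
  [t x]:  B = 2
  [e^{- x}]:  \frac{5 C}{2} = - \frac{15}{2}
Solving: A = -3, B = 2, C = -3.
Check against the point condition:
  u(0, 0) = -3  ⟹  C = -3  ✓
Hence u(x, t) = 2 t x - 3 t - 3 e^{- x}.

Answer: u(x, t) = 2 t x - 3 t - 3 e^{- x}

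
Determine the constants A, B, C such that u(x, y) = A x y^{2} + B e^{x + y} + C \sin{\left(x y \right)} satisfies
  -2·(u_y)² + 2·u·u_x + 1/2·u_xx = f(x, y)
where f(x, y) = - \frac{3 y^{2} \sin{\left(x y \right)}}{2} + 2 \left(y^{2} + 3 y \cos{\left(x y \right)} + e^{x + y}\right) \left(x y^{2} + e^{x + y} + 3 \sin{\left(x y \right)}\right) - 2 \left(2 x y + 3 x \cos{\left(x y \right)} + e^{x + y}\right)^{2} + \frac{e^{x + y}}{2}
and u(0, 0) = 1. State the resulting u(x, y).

Answer: u(x, y) = x y^{2} + e^{x + y} + 3 \sin{\left(x y \right)}

Derivation:
Substitute the ansatz u = A x y^{2} + B e^{x + y} + C \sin{\left(x y \right)} into the left-hand side.
Derivatives of the ansatz:
  u_y = 2 A x y + B e^{x} e^{y} + C x \cos{\left(x y \right)}
  u_x = A y^{2} + B e^{x} e^{y} + C y \cos{\left(x y \right)}
  u_xx = B e^{x} e^{y} - C y^{2} \sin{\left(x y \right)}
Term by term:
  -2·(u_y)² = - 8 A^{2} x^{2} y^{2} - 8 A B x y e^{x} e^{y} - 8 A C x^{2} y \cos{\left(x y \right)} - 2 B^{2} e^{2 x} e^{2 y} - 4 B C x e^{x} e^{y} \cos{\left(x y \right)} - 2 C^{2} x^{2} \cos^{2}{\left(x y \right)}
  2·u·u_x = 2 A^{2} x y^{4} + 2 A B x y^{2} e^{x} e^{y} + 2 A B y^{2} e^{x} e^{y} + 2 A C x y^{3} \cos{\left(x y \right)} + 2 A C y^{2} \sin{\left(x y \right)} + 2 B^{2} e^{2 x} e^{2 y} + 2 B C y e^{x} e^{y} \cos{\left(x y \right)} + 2 B C e^{x} e^{y} \sin{\left(x y \right)} + 2 C^{2} y \sin{\left(x y \right)} \cos{\left(x y \right)}
  1/2·u_xx = \frac{B e^{x} e^{y}}{2} - \frac{C y^{2} \sin{\left(x y \right)}}{2}
So the left-hand side equals
  - 8 A^{2} x^{2} y^{2} + 2 A^{2} x y^{4} + 2 A B x y^{2} e^{x} e^{y} - 8 A B x y e^{x} e^{y} + 2 A B y^{2} e^{x} e^{y} - 8 A C x^{2} y \cos{\left(x y \right)} + 2 A C x y^{3} \cos{\left(x y \right)} + 2 A C y^{2} \sin{\left(x y \right)} - 4 B C x e^{x} e^{y} \cos{\left(x y \right)} + 2 B C y e^{x} e^{y} \cos{\left(x y \right)} + 2 B C e^{x} e^{y} \sin{\left(x y \right)} + \frac{B e^{x} e^{y}}{2} - 2 C^{2} x^{2} \cos^{2}{\left(x y \right)} + 2 C^{2} y \sin{\left(x y \right)} \cos{\left(x y \right)} - \frac{C y^{2} \sin{\left(x y \right)}}{2}
This must equal f(x, y) identically; expanded, f = - 8 x^{2} y^{2} - 24 x^{2} y \cos{\left(x y \right)} - 18 x^{2} \cos^{2}{\left(x y \right)} + 2 x y^{4} + 6 x y^{3} \cos{\left(x y \right)} + 2 x y^{2} e^{x} e^{y} - 8 x y e^{x} e^{y} - 12 x e^{x} e^{y} \cos{\left(x y \right)} + 2 y^{2} e^{x} e^{y} + \frac{9 y^{2} \sin{\left(x y \right)}}{2} + 6 y e^{x} e^{y} \cos{\left(x y \right)} + 18 y \sin{\left(x y \right)} \cos{\left(x y \right)} + 6 e^{x} e^{y} \sin{\left(x y \right)} + \frac{e^{x} e^{y}}{2}.
Matching coefficients of the independent functions:
  [x y^{4}]:  2 A^{2} = 2
  [x^{2} y^{2}]:  - 8 A^{2} = -8
  [x^{2} \cos^{2}{\left(x y \right)}]:  - 2 C^{2} = -18
  [y^{2} \sin{\left(x y \right)}]:  2 A C - \frac{C}{2} = \frac{9}{2}
  [e^{x} e^{y}]:  \frac{B}{2} = \frac{1}{2}
  [x y^{3} \cos{\left(x y \right)}]:  2 A C = 6
  [x^{2} y \cos{\left(x y \right)}]:  - 8 A C = -24
  [y \sin{\left(x y \right)} \cos{\left(x y \right)}]:  2 C^{2} = 18
  [y^{2} e^{x} e^{y}, x y^{2} e^{x} e^{y}]:  2 A B = 2
  [e^{x} e^{y} \sin{\left(x y \right)}, y e^{x} e^{y} \cos{\left(x y \right)}]:  2 B C = 6
  [x y e^{x} e^{y}]:  - 8 A B = -8
  [x e^{x} e^{y} \cos{\left(x y \right)}]:  - 4 B C = -12
Solving: A = 1, B = 1, C = 3.
Check against the point condition:
  u(0, 0) = 1  ⟹  B = 1  ✓
Hence u(x, y) = x y^{2} + e^{x + y} + 3 \sin{\left(x y \right)}.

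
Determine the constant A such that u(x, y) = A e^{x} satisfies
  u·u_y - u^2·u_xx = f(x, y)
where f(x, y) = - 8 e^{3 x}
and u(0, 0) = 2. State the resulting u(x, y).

Answer: u(x, y) = 2 e^{x}

Derivation:
Substitute the ansatz u = A e^{x} into the left-hand side.
Derivatives of the ansatz:
  u_y = 0
  u_xx = A e^{x}
Term by term:
  u·u_y = 0
  -u^2·u_xx = - A^{3} e^{3 x}
So the left-hand side equals
  - A^{3} e^{3 x}
This must equal f(x, y) = - 8 e^{3 x} identically.
Matching coefficients of the independent functions:
  [e^{3 x}]:  - A^{3} = -8
Solving: A = 2.
Check against the point condition:
  u(0, 0) = 2  ⟹  A = 2  ✓
Hence u(x, y) = 2 e^{x}.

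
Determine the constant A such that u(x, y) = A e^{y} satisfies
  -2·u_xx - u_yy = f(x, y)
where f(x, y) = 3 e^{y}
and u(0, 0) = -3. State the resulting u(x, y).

Substitute the ansatz u = A e^{y} into the left-hand side.
Derivatives of the ansatz:
  u_xx = 0
  u_yy = A e^{y}
Term by term:
  -2·u_xx = 0
  -u_yy = - A e^{y}
So the left-hand side equals
  - A e^{y}
This must equal f(x, y) = 3 e^{y} identically.
Matching coefficients of the independent functions:
  [e^{y}]:  - A = 3
Solving: A = -3.
Check against the point condition:
  u(0, 0) = -3  ⟹  A = -3  ✓
Hence u(x, y) = - 3 e^{y}.

Answer: u(x, y) = - 3 e^{y}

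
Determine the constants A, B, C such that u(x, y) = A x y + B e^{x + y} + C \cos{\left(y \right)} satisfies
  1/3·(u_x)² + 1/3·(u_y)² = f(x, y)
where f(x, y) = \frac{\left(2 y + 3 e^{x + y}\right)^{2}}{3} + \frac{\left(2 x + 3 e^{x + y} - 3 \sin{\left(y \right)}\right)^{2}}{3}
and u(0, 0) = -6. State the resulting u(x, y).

Substitute the ansatz u = A x y + B e^{x + y} + C \cos{\left(y \right)} into the left-hand side.
Derivatives of the ansatz:
  u_x = A y + B e^{x} e^{y}
  u_y = A x + B e^{x} e^{y} - C \sin{\left(y \right)}
Term by term:
  1/3·(u_x)² = \frac{A^{2} y^{2}}{3} + \frac{2 A B y e^{x} e^{y}}{3} + \frac{B^{2} e^{2 x} e^{2 y}}{3}
  1/3·(u_y)² = \frac{A^{2} x^{2}}{3} + \frac{2 A B x e^{x} e^{y}}{3} - \frac{2 A C x \sin{\left(y \right)}}{3} + \frac{B^{2} e^{2 x} e^{2 y}}{3} - \frac{2 B C e^{x} e^{y} \sin{\left(y \right)}}{3} + \frac{C^{2} \sin^{2}{\left(y \right)}}{3}
So the left-hand side equals
  \frac{A^{2} x^{2}}{3} + \frac{A^{2} y^{2}}{3} + \frac{2 A B x e^{x} e^{y}}{3} + \frac{2 A B y e^{x} e^{y}}{3} - \frac{2 A C x \sin{\left(y \right)}}{3} + \frac{2 B^{2} e^{2 x} e^{2 y}}{3} - \frac{2 B C e^{x} e^{y} \sin{\left(y \right)}}{3} + \frac{C^{2} \sin^{2}{\left(y \right)}}{3}
This must equal f(x, y) identically; expanded, f = \frac{4 x^{2}}{3} + 4 x e^{x} e^{y} - 4 x \sin{\left(y \right)} + \frac{4 y^{2}}{3} + 4 y e^{x} e^{y} + 6 e^{2 x} e^{2 y} - 6 e^{x} e^{y} \sin{\left(y \right)} + 3 \sin^{2}{\left(y \right)}.
Matching coefficients of the independent functions:
  [x^{2}, y^{2}]:  \frac{A^{2}}{3} = \frac{4}{3}
  [x \sin{\left(y \right)}]:  - \frac{2 A C}{3} = -4
  [e^{2 x} e^{2 y}]:  \frac{2 B^{2}}{3} = 6
  [x e^{x} e^{y}, y e^{x} e^{y}]:  \frac{2 A B}{3} = 4
  [e^{x} e^{y} \sin{\left(y \right)}]:  - \frac{2 B C}{3} = -6
  [\sin^{2}{\left(y \right)}]:  \frac{C^{2}}{3} = 3
These equations allow (A, B, C) = (-2, -3, -3) or (2, 3, 3).
Impose the point condition(s):
  u(0, 0) = -6  ⟹  B + C = -6
Only A = -2, B = -3, C = -3 satisfies everything.
Hence u(x, y) = - 2 x y - 3 e^{x + y} - 3 \cos{\left(y \right)}.

Answer: u(x, y) = - 2 x y - 3 e^{x + y} - 3 \cos{\left(y \right)}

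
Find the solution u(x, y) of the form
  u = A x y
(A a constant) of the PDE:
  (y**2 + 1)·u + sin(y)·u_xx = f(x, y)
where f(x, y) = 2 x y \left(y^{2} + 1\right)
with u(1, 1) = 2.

Substitute the ansatz u = A x y into the left-hand side.
Derivatives of the ansatz:
  u_xx = 0
Term by term:
  (y**2 + 1)·u = A x y^{3} + A x y
  sin(y)·u_xx = 0
So the left-hand side equals
  A x y^{3} + A x y
This must equal f(x, y) = 2 x y \left(y^{2} + 1\right) identically.
Matching coefficients of the independent functions:
  [x y, x y^{3}]:  A = 2
Solving: A = 2.
Check against the point condition:
  u(1, 1) = 2  ⟹  A = 2  ✓
Hence u(x, y) = 2 x y.

Answer: u(x, y) = 2 x y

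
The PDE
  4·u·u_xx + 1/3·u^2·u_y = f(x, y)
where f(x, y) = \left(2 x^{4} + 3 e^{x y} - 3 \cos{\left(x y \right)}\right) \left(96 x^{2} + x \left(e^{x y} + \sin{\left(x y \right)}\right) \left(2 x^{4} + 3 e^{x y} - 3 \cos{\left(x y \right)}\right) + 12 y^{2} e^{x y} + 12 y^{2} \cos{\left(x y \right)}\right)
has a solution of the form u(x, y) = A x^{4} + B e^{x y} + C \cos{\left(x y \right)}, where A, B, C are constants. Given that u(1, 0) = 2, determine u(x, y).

Answer: u(x, y) = 2 x^{4} + 3 e^{x y} - 3 \cos{\left(x y \right)}

Derivation:
Substitute the ansatz u = A x^{4} + B e^{x y} + C \cos{\left(x y \right)} into the left-hand side.
Derivatives of the ansatz:
  u_xx = 12 A x^{2} + B y^{2} e^{x y} - C y^{2} \cos{\left(x y \right)}
  u_y = B x e^{x y} - C x \sin{\left(x y \right)}
Term by term:
  4·u·u_xx = 48 A^{2} x^{6} + 4 A B x^{4} y^{2} e^{x y} + 48 A B x^{2} e^{x y} - 4 A C x^{4} y^{2} \cos{\left(x y \right)} + 48 A C x^{2} \cos{\left(x y \right)} + 4 B^{2} y^{2} e^{2 x y} - 4 C^{2} y^{2} \cos^{2}{\left(x y \right)}
  1/3·u^2·u_y = \frac{A^{2} B x^{9} e^{x y}}{3} - \frac{A^{2} C x^{9} \sin{\left(x y \right)}}{3} + \frac{2 A B^{2} x^{5} e^{2 x y}}{3} - \frac{2 A B C x^{5} e^{x y} \sin{\left(x y \right)}}{3} + \frac{2 A B C x^{5} e^{x y} \cos{\left(x y \right)}}{3} - \frac{2 A C^{2} x^{5} \sin{\left(x y \right)} \cos{\left(x y \right)}}{3} + \frac{B^{3} x e^{3 x y}}{3} - \frac{B^{2} C x e^{2 x y} \sin{\left(x y \right)}}{3} + \frac{2 B^{2} C x e^{2 x y} \cos{\left(x y \right)}}{3} - \frac{2 B C^{2} x e^{x y} \sin{\left(x y \right)} \cos{\left(x y \right)}}{3} + \frac{B C^{2} x e^{x y} \cos^{2}{\left(x y \right)}}{3} - \frac{C^{3} x \sin{\left(x y \right)} \cos^{2}{\left(x y \right)}}{3}
So the left-hand side equals
  \frac{A^{2} B x^{9} e^{x y}}{3} - \frac{A^{2} C x^{9} \sin{\left(x y \right)}}{3} + 48 A^{2} x^{6} + \frac{2 A B^{2} x^{5} e^{2 x y}}{3} - \frac{2 A B C x^{5} e^{x y} \sin{\left(x y \right)}}{3} + \frac{2 A B C x^{5} e^{x y} \cos{\left(x y \right)}}{3} + 4 A B x^{4} y^{2} e^{x y} + 48 A B x^{2} e^{x y} - \frac{2 A C^{2} x^{5} \sin{\left(x y \right)} \cos{\left(x y \right)}}{3} - 4 A C x^{4} y^{2} \cos{\left(x y \right)} + 48 A C x^{2} \cos{\left(x y \right)} + \frac{B^{3} x e^{3 x y}}{3} - \frac{B^{2} C x e^{2 x y} \sin{\left(x y \right)}}{3} + \frac{2 B^{2} C x e^{2 x y} \cos{\left(x y \right)}}{3} + 4 B^{2} y^{2} e^{2 x y} - \frac{2 B C^{2} x e^{x y} \sin{\left(x y \right)} \cos{\left(x y \right)}}{3} + \frac{B C^{2} x e^{x y} \cos^{2}{\left(x y \right)}}{3} - \frac{C^{3} x \sin{\left(x y \right)} \cos^{2}{\left(x y \right)}}{3} - 4 C^{2} y^{2} \cos^{2}{\left(x y \right)}
This must equal f(x, y) identically; expanded, f = 4 x^{9} e^{x y} + 4 x^{9} \sin{\left(x y \right)} + 192 x^{6} + 12 x^{5} e^{2 x y} + 12 x^{5} e^{x y} \sin{\left(x y \right)} - 12 x^{5} e^{x y} \cos{\left(x y \right)} - 12 x^{5} \sin{\left(x y \right)} \cos{\left(x y \right)} + 24 x^{4} y^{2} e^{x y} + 24 x^{4} y^{2} \cos{\left(x y \right)} + 288 x^{2} e^{x y} - 288 x^{2} \cos{\left(x y \right)} + 9 x e^{3 x y} + 9 x e^{2 x y} \sin{\left(x y \right)} - 18 x e^{2 x y} \cos{\left(x y \right)} - 18 x e^{x y} \sin{\left(x y \right)} \cos{\left(x y \right)} + 9 x e^{x y} \cos^{2}{\left(x y \right)} + 9 x \sin{\left(x y \right)} \cos^{2}{\left(x y \right)} + 36 y^{2} e^{2 x y} - 36 y^{2} \cos^{2}{\left(x y \right)}.
Matching coefficients of the independent functions:
(each divided by its leading coefficient; functions giving the same equation are listed together)
  [x^{6}]:  A^{2} - 4 = 0
  [x e^{3 x y}]:  B^{3} - 27 = 0
  [x^{2} e^{x y}, x^{4} y^{2} e^{x y}]:  A B - 6 = 0
  [x^{2} \cos{\left(x y \right)}, x^{4} y^{2} \cos{\left(x y \right)}]:  A C + 6 = 0
  [x^{5} e^{2 x y}]:  A B^{2} - 18 = 0
  [x^{9} e^{x y}]:  A^{2} B - 12 = 0
  [x^{9} \sin{\left(x y \right)}]:  A^{2} C + 12 = 0
  [y^{2} e^{2 x y}]:  B^{2} - 9 = 0
  [y^{2} \cos^{2}{\left(x y \right)}]:  C^{2} - 9 = 0
  [x e^{x y} \cos^{2}{\left(x y \right)}, x e^{x y} \sin{\left(x y \right)} \cos{\left(x y \right)}]:  B C^{2} - 27 = 0
  [x e^{2 x y} \sin{\left(x y \right)}, x e^{2 x y} \cos{\left(x y \right)}]:  B^{2} C + 27 = 0
  [x \sin{\left(x y \right)} \cos^{2}{\left(x y \right)}]:  C^{3} + 27 = 0
  [x^{5} e^{x y} \sin{\left(x y \right)}, x^{5} e^{x y} \cos{\left(x y \right)}]:  A B C + 18 = 0
  [x^{5} \sin{\left(x y \right)} \cos{\left(x y \right)}]:  A C^{2} - 18 = 0
These equations do not fix every constant; impose the point condition(s):
  u(1, 0) = 2  ⟹  A + B + C = 2
Solving the combined system: A = 2, B = 3, C = -3.
Hence u(x, y) = 2 x^{4} + 3 e^{x y} - 3 \cos{\left(x y \right)}.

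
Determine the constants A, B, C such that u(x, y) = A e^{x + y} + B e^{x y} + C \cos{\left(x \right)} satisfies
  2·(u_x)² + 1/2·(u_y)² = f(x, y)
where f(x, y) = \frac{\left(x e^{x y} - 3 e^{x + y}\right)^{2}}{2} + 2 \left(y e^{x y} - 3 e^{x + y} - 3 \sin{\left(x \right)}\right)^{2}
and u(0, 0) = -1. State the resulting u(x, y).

Substitute the ansatz u = A e^{x + y} + B e^{x y} + C \cos{\left(x \right)} into the left-hand side.
Derivatives of the ansatz:
  u_x = A e^{x} e^{y} + B y e^{x y} - C \sin{\left(x \right)}
  u_y = A e^{x} e^{y} + B x e^{x y}
Term by term:
  2·(u_x)² = 2 A^{2} e^{2 x} e^{2 y} + 4 A B y e^{x} e^{y} e^{x y} - 4 A C e^{x} e^{y} \sin{\left(x \right)} + 2 B^{2} y^{2} e^{2 x y} - 4 B C y e^{x y} \sin{\left(x \right)} + 2 C^{2} \sin^{2}{\left(x \right)}
  1/2·(u_y)² = \frac{A^{2} e^{2 x} e^{2 y}}{2} + A B x e^{x} e^{y} e^{x y} + \frac{B^{2} x^{2} e^{2 x y}}{2}
So the left-hand side equals
  \frac{5 A^{2} e^{2 x} e^{2 y}}{2} + A B x e^{x} e^{y} e^{x y} + 4 A B y e^{x} e^{y} e^{x y} - 4 A C e^{x} e^{y} \sin{\left(x \right)} + \frac{B^{2} x^{2} e^{2 x y}}{2} + 2 B^{2} y^{2} e^{2 x y} - 4 B C y e^{x y} \sin{\left(x \right)} + 2 C^{2} \sin^{2}{\left(x \right)}
This must equal f(x, y) identically; expanded, f = \frac{x^{2} e^{2 x y}}{2} - 3 x e^{x} e^{y} e^{x y} + 2 y^{2} e^{2 x y} - 12 y e^{x} e^{y} e^{x y} - 12 y e^{x y} \sin{\left(x \right)} + \frac{45 e^{2 x} e^{2 y}}{2} + 36 e^{x} e^{y} \sin{\left(x \right)} + 18 \sin^{2}{\left(x \right)}.
Matching coefficients of the independent functions:
  [x^{2} e^{2 x y}]:  \frac{B^{2}}{2} = \frac{1}{2}
  [y^{2} e^{2 x y}]:  2 B^{2} = 2
  [e^{2 x} e^{2 y}]:  \frac{5 A^{2}}{2} = \frac{45}{2}
  [y e^{x y} \sin{\left(x \right)}]:  - 4 B C = -12
  [e^{x} e^{y} \sin{\left(x \right)}]:  - 4 A C = 36
  [x e^{x} e^{y} e^{x y}]:  A B = -3
  [y e^{x} e^{y} e^{x y}]:  4 A B = -12
  [\sin^{2}{\left(x \right)}]:  2 C^{2} = 18
These equations allow (A, B, C) = (-3, 1, 3) or (3, -1, -3).
Impose the point condition(s):
  u(0, 0) = -1  ⟹  A + B + C = -1
Only A = 3, B = -1, C = -3 satisfies everything.
Hence u(x, y) = - e^{x y} + 3 e^{x + y} - 3 \cos{\left(x \right)}.

Answer: u(x, y) = - e^{x y} + 3 e^{x + y} - 3 \cos{\left(x \right)}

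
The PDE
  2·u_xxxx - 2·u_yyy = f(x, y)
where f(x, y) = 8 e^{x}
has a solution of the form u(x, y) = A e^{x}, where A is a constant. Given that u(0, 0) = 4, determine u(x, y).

Substitute the ansatz u = A e^{x} into the left-hand side.
Derivatives of the ansatz:
  u_xxxx = A e^{x}
  u_yyy = 0
Term by term:
  2·u_xxxx = 2 A e^{x}
  -2·u_yyy = 0
So the left-hand side equals
  2 A e^{x}
This must equal f(x, y) = 8 e^{x} identically.
Matching coefficients of the independent functions:
  [e^{x}]:  2 A = 8
Solving: A = 4.
Check against the point condition:
  u(0, 0) = 4  ⟹  A = 4  ✓
Hence u(x, y) = 4 e^{x}.

Answer: u(x, y) = 4 e^{x}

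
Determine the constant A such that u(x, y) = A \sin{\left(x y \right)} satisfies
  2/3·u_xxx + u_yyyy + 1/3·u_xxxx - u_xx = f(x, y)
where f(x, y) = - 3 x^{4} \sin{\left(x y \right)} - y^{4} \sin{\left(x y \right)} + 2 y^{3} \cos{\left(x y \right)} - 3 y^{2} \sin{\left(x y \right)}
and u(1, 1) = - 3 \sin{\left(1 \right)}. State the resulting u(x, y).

Answer: u(x, y) = - 3 \sin{\left(x y \right)}

Derivation:
Substitute the ansatz u = A \sin{\left(x y \right)} into the left-hand side.
Derivatives of the ansatz:
  u_xxx = - A y^{3} \cos{\left(x y \right)}
  u_yyyy = A x^{4} \sin{\left(x y \right)}
  u_xxxx = A y^{4} \sin{\left(x y \right)}
  u_xx = - A y^{2} \sin{\left(x y \right)}
Term by term:
  2/3·u_xxx = - \frac{2 A y^{3} \cos{\left(x y \right)}}{3}
  u_yyyy = A x^{4} \sin{\left(x y \right)}
  1/3·u_xxxx = \frac{A y^{4} \sin{\left(x y \right)}}{3}
  -u_xx = A y^{2} \sin{\left(x y \right)}
So the left-hand side equals
  A x^{4} \sin{\left(x y \right)} + \frac{A y^{4} \sin{\left(x y \right)}}{3} - \frac{2 A y^{3} \cos{\left(x y \right)}}{3} + A y^{2} \sin{\left(x y \right)}
This must equal f(x, y) = - 3 x^{4} \sin{\left(x y \right)} - y^{4} \sin{\left(x y \right)} + 2 y^{3} \cos{\left(x y \right)} - 3 y^{2} \sin{\left(x y \right)} identically.
Matching coefficients of the independent functions:
  [x^{4} \sin{\left(x y \right)}, y^{2} \sin{\left(x y \right)}]:  A = -3
  [y^{3} \cos{\left(x y \right)}]:  - \frac{2 A}{3} = 2
  [y^{4} \sin{\left(x y \right)}]:  \frac{A}{3} = -1
Solving: A = -3.
Check against the point condition:
  u(1, 1) = - 3 \sin{\left(1 \right)}  ⟹  A \sin{\left(1 \right)} = - 3 \sin{\left(1 \right)}  ✓
Hence u(x, y) = - 3 \sin{\left(x y \right)}.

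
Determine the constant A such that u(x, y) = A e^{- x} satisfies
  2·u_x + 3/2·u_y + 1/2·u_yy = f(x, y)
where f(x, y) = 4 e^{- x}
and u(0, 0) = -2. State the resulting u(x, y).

Answer: u(x, y) = - 2 e^{- x}

Derivation:
Substitute the ansatz u = A e^{- x} into the left-hand side.
Derivatives of the ansatz:
  u_x = - A e^{- x}
  u_y = 0
  u_yy = 0
Term by term:
  2·u_x = - 2 A e^{- x}
  3/2·u_y = 0
  1/2·u_yy = 0
So the left-hand side equals
  - 2 A e^{- x}
This must equal f(x, y) = 4 e^{- x} identically.
Matching coefficients of the independent functions:
  [e^{- x}]:  - 2 A = 4
Solving: A = -2.
Check against the point condition:
  u(0, 0) = -2  ⟹  A = -2  ✓
Hence u(x, y) = - 2 e^{- x}.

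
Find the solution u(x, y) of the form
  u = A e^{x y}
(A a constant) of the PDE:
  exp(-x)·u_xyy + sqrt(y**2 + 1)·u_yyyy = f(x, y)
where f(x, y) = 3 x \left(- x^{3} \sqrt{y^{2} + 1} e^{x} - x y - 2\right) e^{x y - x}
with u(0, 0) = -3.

Answer: u(x, y) = - 3 e^{x y}

Derivation:
Substitute the ansatz u = A e^{x y} into the left-hand side.
Derivatives of the ansatz:
  u_xyy = A x^{2} y e^{x y} + 2 A x e^{x y}
  u_yyyy = A x^{4} e^{x y}
Term by term:
  exp(-x)·u_xyy = A x^{2} y e^{- x} e^{x y} + 2 A x e^{- x} e^{x y}
  sqrt(y**2 + 1)·u_yyyy = A x^{4} \sqrt{y^{2} + 1} e^{x y}
So the left-hand side equals
  A x^{4} \sqrt{y^{2} + 1} e^{x y} + A x^{2} y e^{- x} e^{x y} + 2 A x e^{- x} e^{x y}
This must equal f(x, y) identically; expanded, f = - 3 x^{4} \sqrt{y^{2} + 1} e^{x y} - 3 x^{2} y e^{- x} e^{x y} - 6 x e^{- x} e^{x y}.
Matching coefficients of the independent functions:
  [x e^{- x} e^{x y}]:  2 A = -6
  [x^{4} \sqrt{y^{2} + 1} e^{x y}, x^{2} y e^{- x} e^{x y}]:  A = -3
Solving: A = -3.
Check against the point condition:
  u(0, 0) = -3  ⟹  A = -3  ✓
Hence u(x, y) = - 3 e^{x y}.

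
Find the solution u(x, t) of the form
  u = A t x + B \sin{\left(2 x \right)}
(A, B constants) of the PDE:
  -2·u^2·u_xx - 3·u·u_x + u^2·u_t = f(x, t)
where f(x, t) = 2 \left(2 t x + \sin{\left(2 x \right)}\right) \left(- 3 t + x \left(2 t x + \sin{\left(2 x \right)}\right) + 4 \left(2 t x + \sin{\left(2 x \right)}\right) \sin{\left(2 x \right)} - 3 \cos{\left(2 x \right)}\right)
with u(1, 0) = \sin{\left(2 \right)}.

Substitute the ansatz u = A t x + B \sin{\left(2 x \right)} into the left-hand side.
Derivatives of the ansatz:
  u_xx = - 4 B \sin{\left(2 x \right)}
  u_x = A t + 2 B \cos{\left(2 x \right)}
  u_t = A x
Term by term:
  -2·u^2·u_xx = 8 A^{2} B t^{2} x^{2} \sin{\left(2 x \right)} + 16 A B^{2} t x \sin^{2}{\left(2 x \right)} + 8 B^{3} \sin^{3}{\left(2 x \right)}
  -3·u·u_x = - 3 A^{2} t^{2} x - 6 A B t x \cos{\left(2 x \right)} - 3 A B t \sin{\left(2 x \right)} - 6 B^{2} \sin{\left(2 x \right)} \cos{\left(2 x \right)}
  u^2·u_t = A^{3} t^{2} x^{3} + 2 A^{2} B t x^{2} \sin{\left(2 x \right)} + A B^{2} x \sin^{2}{\left(2 x \right)}
So the left-hand side equals
  A^{3} t^{2} x^{3} + 8 A^{2} B t^{2} x^{2} \sin{\left(2 x \right)} + 2 A^{2} B t x^{2} \sin{\left(2 x \right)} - 3 A^{2} t^{2} x + 16 A B^{2} t x \sin^{2}{\left(2 x \right)} + A B^{2} x \sin^{2}{\left(2 x \right)} - 6 A B t x \cos{\left(2 x \right)} - 3 A B t \sin{\left(2 x \right)} + 8 B^{3} \sin^{3}{\left(2 x \right)} - 6 B^{2} \sin{\left(2 x \right)} \cos{\left(2 x \right)}
This must equal f(x, t) identically; expanded, f = 8 t^{2} x^{3} + 32 t^{2} x^{2} \sin{\left(2 x \right)} - 12 t^{2} x + 8 t x^{2} \sin{\left(2 x \right)} + 32 t x \sin^{2}{\left(2 x \right)} - 12 t x \cos{\left(2 x \right)} - 6 t \sin{\left(2 x \right)} + 2 x \sin^{2}{\left(2 x \right)} + 8 \sin^{3}{\left(2 x \right)} - 6 \sin{\left(2 x \right)} \cos{\left(2 x \right)}.
Matching coefficients of the independent functions:
  [t \sin{\left(2 x \right)}]:  - 3 A B = -6
  [t^{2} x]:  - 3 A^{2} = -12
  [t^{2} x^{3}]:  A^{3} = 8
  [x \sin^{2}{\left(2 x \right)}]:  A B^{2} = 2
  [\sin{\left(2 x \right)} \cos{\left(2 x \right)}]:  - 6 B^{2} = -6
  [t x \sin^{2}{\left(2 x \right)}]:  16 A B^{2} = 32
  [t x \cos{\left(2 x \right)}]:  - 6 A B = -12
  [t x^{2} \sin{\left(2 x \right)}]:  2 A^{2} B = 8
  [t^{2} x^{2} \sin{\left(2 x \right)}]:  8 A^{2} B = 32
  [\sin^{3}{\left(2 x \right)}]:  8 B^{3} = 8
Solving: A = 2, B = 1.
Check against the point condition:
  u(1, 0) = \sin{\left(2 \right)}  ⟹  B \sin{\left(2 \right)} = \sin{\left(2 \right)}  ✓
Hence u(x, t) = 2 t x + \sin{\left(2 x \right)}.

Answer: u(x, t) = 2 t x + \sin{\left(2 x \right)}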